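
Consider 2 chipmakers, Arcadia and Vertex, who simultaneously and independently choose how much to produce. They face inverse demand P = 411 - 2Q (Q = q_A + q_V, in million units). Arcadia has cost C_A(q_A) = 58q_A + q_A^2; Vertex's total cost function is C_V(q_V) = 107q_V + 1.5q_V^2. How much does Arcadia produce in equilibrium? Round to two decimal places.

Arcadia's profit: π_A = (411 - 2Q)q_A - (58q_A + q_A²). Setting ∂π_A/∂q_A = 0: 353 - 6q_A - 2(q_V) = 0.
Vertex's first-order condition: 304 - 7q_V - 2(q_A) = 0.
Rearranging gives the reaction functions q_A = (353 - 2q_V)/6 and q_V = (304 - 2q_A)/7.
Solving the pair: q_A = 1863/38, q_V = 559/19.

49.03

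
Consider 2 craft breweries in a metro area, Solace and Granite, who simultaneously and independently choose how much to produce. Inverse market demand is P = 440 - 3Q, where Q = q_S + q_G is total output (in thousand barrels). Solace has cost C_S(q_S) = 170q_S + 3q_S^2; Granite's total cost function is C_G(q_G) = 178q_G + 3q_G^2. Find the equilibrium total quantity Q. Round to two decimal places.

Solace's profit: π_S = (440 - 3Q)q_S - (170q_S + 3q_S²). Setting ∂π_S/∂q_S = 0: 270 - 12q_S - 3(q_G) = 0.
Granite's profit: π_G = (440 - 3Q)q_G - (178q_G + 3q_G²). Setting ∂π_G/∂q_G = 0: 262 - 12q_G - 3(q_S) = 0.
Best responses: q_S = (270 - 3q_G)/12, q_G = (262 - 3q_S)/12.
Solving the pair: q_S = 818/45, q_G = 778/45.
Total output Q = 818/45 + 778/45 = 532/15.

35.47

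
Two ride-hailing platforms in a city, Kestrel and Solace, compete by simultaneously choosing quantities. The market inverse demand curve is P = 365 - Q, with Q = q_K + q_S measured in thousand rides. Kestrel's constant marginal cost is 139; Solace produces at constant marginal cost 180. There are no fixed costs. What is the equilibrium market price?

228

Kestrel's profit: π_K = (365 - Q)q_K - (139q_K). Setting ∂π_K/∂q_K = 0: 226 - 2q_K - (q_S) = 0.
Solace's profit: π_S = (365 - Q)q_S - (180q_S). Setting ∂π_S/∂q_S = 0: 185 - 2q_S - (q_K) = 0.
Best responses: q_K = (226 - q_S)/2, q_S = (185 - q_K)/2.
Substituting one into the other gives q_K = 89 and q_S = 48.
Total output Q = 137, so price P = 365 - 137 = 228.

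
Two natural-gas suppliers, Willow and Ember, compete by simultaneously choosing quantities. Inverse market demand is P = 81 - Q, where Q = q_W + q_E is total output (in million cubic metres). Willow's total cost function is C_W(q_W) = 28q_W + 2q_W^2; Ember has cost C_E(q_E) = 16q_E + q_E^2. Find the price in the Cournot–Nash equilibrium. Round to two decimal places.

59.96

Willow's profit: π_W = (81 - Q)q_W - (28q_W + 2q_W²). Setting ∂π_W/∂q_W = 0: 53 - 6q_W - (q_E) = 0.
Ember's profit: π_E = (81 - Q)q_E - (16q_E + q_E²). Setting ∂π_E/∂q_E = 0: 65 - 4q_E - (q_W) = 0.
Rearranging gives the reaction functions q_W = (53 - q_E)/6 and q_E = (65 - q_W)/4.
Substituting one into the other gives q_W = 147/23 and q_E = 337/23.
Total output Q = 484/23, so price P = 81 - 484/23 = 1379/23.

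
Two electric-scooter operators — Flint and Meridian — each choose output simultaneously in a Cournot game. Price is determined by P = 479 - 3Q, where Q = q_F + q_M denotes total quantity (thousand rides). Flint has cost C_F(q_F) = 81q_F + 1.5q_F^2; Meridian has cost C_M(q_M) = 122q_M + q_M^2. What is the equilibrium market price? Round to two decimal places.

Flint's profit: π_F = (479 - 3Q)q_F - (81q_F + (3/2)q_F²). Setting ∂π_F/∂q_F = 0: 398 - 9q_F - 3(q_M) = 0.
Meridian's profit: π_M = (479 - 3Q)q_M - (122q_M + q_M²). Setting ∂π_M/∂q_M = 0: 357 - 8q_M - 3(q_F) = 0.
So q_F = (398 - 3q_M)/9 and q_M = (357 - 3q_F)/8.
Substituting one into the other gives q_F = 33.5397 and q_M = 673/21.
Total output Q = 65.5873, so price P = 479 - 3·65.5873 = 282.2381.

282.24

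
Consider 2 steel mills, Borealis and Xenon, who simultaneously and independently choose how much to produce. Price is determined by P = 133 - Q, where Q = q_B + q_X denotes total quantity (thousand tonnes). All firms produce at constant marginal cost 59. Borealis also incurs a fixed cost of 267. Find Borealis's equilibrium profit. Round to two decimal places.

Each firm earns π_i = (133 - Q)q_i - 59q_i.
First-order condition (treating rivals' output as given): 74 - 2q_i - q_j = 0.
With identical firms every q_j equals q_i, so q_j = q_i and 74 = 3q_i, giving q_i = 74/3.
Price P = 133 - 148/3 = 251/3.
Borealis's profit: (251/3 - 59)·(74/3) - 267 = 341.4444.

341.44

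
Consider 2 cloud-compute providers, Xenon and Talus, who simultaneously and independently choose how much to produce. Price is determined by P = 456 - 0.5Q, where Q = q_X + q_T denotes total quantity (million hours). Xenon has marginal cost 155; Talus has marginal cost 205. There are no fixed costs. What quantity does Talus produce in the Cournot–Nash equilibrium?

Xenon's profit: π_X = (456 - 0.5Q)q_X - (155q_X). Setting ∂π_X/∂q_X = 0: 301 - q_X - (1/2)(q_T) = 0.
Talus's profit: π_T = (456 - 0.5Q)q_T - (205q_T). Setting ∂π_T/∂q_T = 0: 251 - q_T - (1/2)(q_X) = 0.
Rearranging gives the reaction functions q_X = (301 - (1/2)q_T) and q_T = (251 - (1/2)q_X).
Substituting one into the other gives q_X = 234 and q_T = 134.

134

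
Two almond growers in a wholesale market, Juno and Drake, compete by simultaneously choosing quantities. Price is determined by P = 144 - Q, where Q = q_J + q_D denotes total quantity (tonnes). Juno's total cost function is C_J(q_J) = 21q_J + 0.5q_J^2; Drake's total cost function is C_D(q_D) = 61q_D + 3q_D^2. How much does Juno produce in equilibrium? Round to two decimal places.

39.17

Juno's profit: π_J = (144 - Q)q_J - (21q_J + (1/2)q_J²). Setting ∂π_J/∂q_J = 0: 123 - 3q_J - (q_D) = 0.
Drake's profit: π_D = (144 - Q)q_D - (61q_D + 3q_D²). Setting ∂π_D/∂q_D = 0: 83 - 8q_D - (q_J) = 0.
So q_J = (123 - q_D)/3 and q_D = (83 - q_J)/8.
Solving the pair: q_J = 901/23, q_D = 126/23.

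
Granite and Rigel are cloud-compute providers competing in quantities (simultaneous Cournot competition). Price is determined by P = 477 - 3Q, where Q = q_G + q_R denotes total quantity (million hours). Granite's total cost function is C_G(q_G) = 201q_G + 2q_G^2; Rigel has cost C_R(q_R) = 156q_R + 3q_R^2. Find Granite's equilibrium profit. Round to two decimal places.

Granite's profit: π_G = (477 - 3Q)q_G - (201q_G + 2q_G²). Setting ∂π_G/∂q_G = 0: 276 - 10q_G - 3(q_R) = 0.
Rigel's first-order condition: 321 - 12q_R - 3(q_G) = 0.
So q_G = (276 - 3q_R)/10 and q_R = (321 - 3q_G)/12.
Solving the pair: q_G = 783/37, q_R = 794/37.
Price P = 477 - 3·(1577/37) = 349.1351.
Granite's profit: 349.1351·(783/37) - 201·(783/37) - 2(783/37)² = 2239.1855.

2239.19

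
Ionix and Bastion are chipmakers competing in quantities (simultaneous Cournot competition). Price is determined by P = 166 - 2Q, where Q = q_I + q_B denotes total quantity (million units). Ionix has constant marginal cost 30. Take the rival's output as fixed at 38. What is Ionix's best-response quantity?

15

With the rival's output fixed at 38, Ionix's profit is π_I = (166 - 2·38 - 2q_I)q_I - (30q_I) = (90 - 2q_I)q_I - (30q_I).
∂π_I/∂q_I = 60 - 4q_I = 0, so q_I = 15.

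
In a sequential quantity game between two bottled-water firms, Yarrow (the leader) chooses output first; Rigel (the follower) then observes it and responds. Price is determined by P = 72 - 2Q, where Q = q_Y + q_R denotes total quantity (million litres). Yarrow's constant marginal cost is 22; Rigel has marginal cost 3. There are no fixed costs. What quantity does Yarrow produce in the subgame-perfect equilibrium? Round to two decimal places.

7.75

The follower Rigel best-responds to any q_Y: π_R = (72 - 2Q)q_R - 3q_R.
∂π_R/∂q_R = 69 - 2q_Y - 4q_R = 0 gives the reaction function q_R = (69 - 2q_Y)/4.
The leader anticipates this reaction. Substituting into P = 72 - 2Q gives P = 75/2 - q_Y, so π_Y = (75/2 - q_Y)q_Y - 22q_Y.
Maximising: ∂π_Y/∂q_Y = 31/2 - 2q_Y = 0, giving q_Y = 31/4.
Then q_R = (69 - 2·(31/4))/4 = 107/8.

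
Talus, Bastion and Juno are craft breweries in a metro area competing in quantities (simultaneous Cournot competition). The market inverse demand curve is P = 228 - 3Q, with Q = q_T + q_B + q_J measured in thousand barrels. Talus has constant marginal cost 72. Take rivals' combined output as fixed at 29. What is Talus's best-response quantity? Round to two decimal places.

11.50

With rivals' combined output fixed at 29, Talus's profit is π_T = (228 - 3·29 - 3q_T)q_T - (72q_T) = (141 - 3q_T)q_T - (72q_T).
∂π_T/∂q_T = 69 - 6q_T = 0, so q_T = 23/2.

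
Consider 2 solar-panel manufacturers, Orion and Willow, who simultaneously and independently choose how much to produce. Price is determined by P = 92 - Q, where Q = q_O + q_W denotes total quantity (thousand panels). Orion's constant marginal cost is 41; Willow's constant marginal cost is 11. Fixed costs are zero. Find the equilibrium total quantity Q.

44

Orion's profit: π_O = (92 - Q)q_O - (41q_O). Setting ∂π_O/∂q_O = 0: 51 - 2q_O - (q_W) = 0.
Willow's first-order condition: 81 - 2q_W - (q_O) = 0.
Rearranging gives the reaction functions q_O = (51 - q_W)/2 and q_W = (81 - q_O)/2.
Solving the pair: q_O = 7, q_W = 37.
Total output Q = 7 + 37 = 44.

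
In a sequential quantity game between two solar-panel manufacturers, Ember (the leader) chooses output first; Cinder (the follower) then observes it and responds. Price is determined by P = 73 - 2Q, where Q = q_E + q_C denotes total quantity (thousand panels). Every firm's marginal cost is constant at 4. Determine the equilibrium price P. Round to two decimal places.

21.25

Solve by backward induction. Given q_E, the follower Cinder maximises π_C = (73 - 2q_E - 2q_C)q_C - 4q_C.
∂π_C/∂q_C = 69 - 2q_E - 4q_C = 0 gives the reaction function q_C = (69 - 2q_E)/4.
The leader anticipates this reaction. Substituting into P = 73 - 2Q gives P = 77/2 - q_E, so π_E = (77/2 - q_E)q_E - 4q_E.
Maximising: ∂π_E/∂q_E = 69/2 - 2q_E = 0, giving q_E = 69/4.
Then q_C = (69 - 2·(69/4))/4 = 69/8.
Total output Q = 207/8, so price P = 73 - 2·(207/8) = 85/4.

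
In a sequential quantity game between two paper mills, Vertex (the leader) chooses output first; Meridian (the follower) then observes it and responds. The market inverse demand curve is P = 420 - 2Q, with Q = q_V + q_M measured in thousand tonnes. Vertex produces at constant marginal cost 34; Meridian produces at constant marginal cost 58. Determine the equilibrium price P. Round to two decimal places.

Solve by backward induction. Given q_V, the follower Meridian maximises π_M = (420 - 2q_V - 2q_M)q_M - 58q_M.
∂π_M/∂q_M = 362 - 2q_V - 4q_M = 0 gives the reaction function q_M = (362 - 2q_V)/4.
Vertex substitutes q_M(q_V) into its own profit: π_V = q_V(420 - 2q_V - (362 - 2q_V)/2) - 34q_V = (239 - q_V)q_V - 34q_V.
Maximising: ∂π_V/∂q_V = 205 - 2q_V = 0, giving q_V = 205/2.
Then q_M = (362 - 2·(205/2))/4 = 157/4.
Total output Q = 567/4, so price P = 420 - 2·(567/4) = 273/2.

136.50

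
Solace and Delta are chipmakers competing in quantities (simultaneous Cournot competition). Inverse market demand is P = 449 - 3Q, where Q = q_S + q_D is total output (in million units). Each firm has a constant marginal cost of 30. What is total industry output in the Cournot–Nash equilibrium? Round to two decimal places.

93.11

Each firm earns π_i = (449 - 3Q)q_i - 30q_i.
Setting ∂π_i/∂q_i = 0 with rivals' quantities fixed: 419 - 6q_i - 3q_j = 0.
By symmetry each firm produces the same amount; substituting q_j = q_i yields q_i = 419/9.
Total output Q = 419/9 + 419/9 = 838/9.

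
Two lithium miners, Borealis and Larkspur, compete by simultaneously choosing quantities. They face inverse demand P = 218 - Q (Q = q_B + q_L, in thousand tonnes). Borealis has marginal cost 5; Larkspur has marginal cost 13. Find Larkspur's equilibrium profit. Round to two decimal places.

4312.11

Borealis's profit: π_B = (218 - Q)q_B - (5q_B). Setting ∂π_B/∂q_B = 0: 213 - 2q_B - (q_L) = 0.
Larkspur's profit: π_L = (218 - Q)q_L - (13q_L). Setting ∂π_L/∂q_L = 0: 205 - 2q_L - (q_B) = 0.
Rearranging gives the reaction functions q_B = (213 - q_L)/2 and q_L = (205 - q_B)/2.
Solving the pair: q_B = 221/3, q_L = 197/3.
Price P = 218 - 418/3 = 236/3.
Larkspur's profit: (236/3 - 13)·(197/3) = 4312.1111.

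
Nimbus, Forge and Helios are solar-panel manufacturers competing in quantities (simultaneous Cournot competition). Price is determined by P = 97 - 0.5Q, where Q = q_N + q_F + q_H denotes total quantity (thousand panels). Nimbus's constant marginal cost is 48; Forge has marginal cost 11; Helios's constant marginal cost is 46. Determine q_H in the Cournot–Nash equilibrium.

Nimbus's profit: π_N = (97 - 0.5Q)q_N - (48q_N). Setting ∂π_N/∂q_N = 0: 49 - q_N - (1/2)(q_F + q_H) = 0.
Forge's first-order condition: 86 - q_F - (1/2)(q_N + q_H) = 0.
Helios's first-order condition: 51 - q_H - (1/2)(q_N + q_F) = 0.
Adding the 3 conditions: 186 − Q − Q = 0, i.e. Q = 93.
Back-substituting: q_N = (49 − 93/2)/(1/2) = 5, q_F = (86 − 93/2)/(1/2) = 79, q_H = (51 − 93/2)/(1/2) = 9.

9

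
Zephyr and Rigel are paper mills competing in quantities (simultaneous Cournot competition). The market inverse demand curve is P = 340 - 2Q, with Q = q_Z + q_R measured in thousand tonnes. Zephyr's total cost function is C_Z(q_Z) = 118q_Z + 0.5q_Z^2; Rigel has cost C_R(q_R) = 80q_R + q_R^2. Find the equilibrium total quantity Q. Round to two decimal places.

64.15

Zephyr's profit: π_Z = (340 - 2Q)q_Z - (118q_Z + (1/2)q_Z²). Setting ∂π_Z/∂q_Z = 0: 222 - 5q_Z - 2(q_R) = 0.
Rigel's profit: π_R = (340 - 2Q)q_R - (80q_R + q_R²). Setting ∂π_R/∂q_R = 0: 260 - 6q_R - 2(q_Z) = 0.
So q_Z = (222 - 2q_R)/5 and q_R = (260 - 2q_Z)/6.
Solving the pair: q_Z = 406/13, q_R = 428/13.
Total output Q = 406/13 + 428/13 = 834/13.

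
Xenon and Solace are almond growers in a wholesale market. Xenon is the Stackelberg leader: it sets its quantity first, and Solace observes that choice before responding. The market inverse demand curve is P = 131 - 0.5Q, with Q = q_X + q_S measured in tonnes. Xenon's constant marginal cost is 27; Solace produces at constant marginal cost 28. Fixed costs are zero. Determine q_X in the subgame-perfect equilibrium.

105

The follower Solace best-responds to any q_X: π_S = (131 - 0.5Q)q_S - 28q_S.
∂π_S/∂q_S = 103 - (1/2)q_X - q_S = 0 gives the reaction function q_S = (103 - (1/2)q_X).
The leader anticipates this reaction. Substituting into P = 131 - 0.5Q gives P = 159/2 - (1/4)q_X, so π_X = (159/2 - (1/4)q_X)q_X - 27q_X.
Leader FOC: 105/2 - (1/2)q_X = 0, so q_X = 105.
Then q_S = (103 - (1/2)·105) = 101/2.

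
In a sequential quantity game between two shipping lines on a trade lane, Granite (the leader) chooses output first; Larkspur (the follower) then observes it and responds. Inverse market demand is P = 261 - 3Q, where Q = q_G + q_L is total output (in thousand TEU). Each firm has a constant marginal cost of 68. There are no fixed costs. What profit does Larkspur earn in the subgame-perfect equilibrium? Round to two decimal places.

776.02

The follower Larkspur best-responds to any q_G: π_L = (261 - 3Q)q_L - 68q_L.
∂π_L/∂q_L = 193 - 3q_G - 6q_L = 0 gives the reaction function q_L = (193 - 3q_G)/6.
The leader anticipates this reaction. Substituting into P = 261 - 3Q gives P = 329/2 - (3/2)q_G, so π_G = (329/2 - (3/2)q_G)q_G - 68q_G.
The leader's first-order condition 193/2 - 3q_G = 0 yields q_G = 193/6.
Then q_L = (193 - 3·(193/6))/6 = 193/12.
Price P = 261 - 3·(193/4) = 465/4.
Larkspur's profit: (465/4 - 68)·(193/12) = 776.0208.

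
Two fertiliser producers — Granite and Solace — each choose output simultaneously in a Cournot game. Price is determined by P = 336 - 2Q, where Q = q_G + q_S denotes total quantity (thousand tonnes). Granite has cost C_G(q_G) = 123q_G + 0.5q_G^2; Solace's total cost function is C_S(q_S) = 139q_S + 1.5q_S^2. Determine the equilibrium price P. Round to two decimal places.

Granite's profit: π_G = (336 - 2Q)q_G - (123q_G + (1/2)q_G²). Setting ∂π_G/∂q_G = 0: 213 - 5q_G - 2(q_S) = 0.
Solace's profit: π_S = (336 - 2Q)q_S - (139q_S + (3/2)q_S²). Setting ∂π_S/∂q_S = 0: 197 - 7q_S - 2(q_G) = 0.
So q_G = (213 - 2q_S)/5 and q_S = (197 - 2q_G)/7.
Solving the pair: q_G = 1097/31, q_S = 559/31.
Total output Q = 1656/31, so price P = 336 - 2·(1656/31) = 229.1613.

229.16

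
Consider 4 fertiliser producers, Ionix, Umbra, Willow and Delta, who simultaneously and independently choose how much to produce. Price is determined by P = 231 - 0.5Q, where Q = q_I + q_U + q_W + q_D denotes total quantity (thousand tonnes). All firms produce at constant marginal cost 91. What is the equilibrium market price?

119

Each firm earns π_i = (231 - 0.5Q)q_i - 91q_i.
Setting ∂π_i/∂q_i = 0 with rivals' quantities fixed: 140 - q_i - (1/2)·Σ_{j≠i} q_j = 0.
With identical firms every q_j equals q_i, so Σ_{j≠i} q_j = 3q_i and 140 = (5/2)q_i, giving q_i = 56.
Total output Q = 224, so price P = 231 - (1/2)·224 = 119.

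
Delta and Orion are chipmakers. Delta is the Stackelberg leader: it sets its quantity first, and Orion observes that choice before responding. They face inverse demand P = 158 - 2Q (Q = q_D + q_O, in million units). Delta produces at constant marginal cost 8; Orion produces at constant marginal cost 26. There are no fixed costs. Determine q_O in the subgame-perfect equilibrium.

Solve by backward induction. Given q_D, the follower Orion maximises π_O = (158 - 2q_D - 2q_O)q_O - 26q_O.
Follower FOC: 132 - 2q_D - 4q_O = 0, so q_O(q_D) = (132 - 2q_D)/4.
The leader anticipates this reaction. Substituting into P = 158 - 2Q gives P = 92 - q_D, so π_D = (92 - q_D)q_D - 8q_D.
Leader FOC: 84 - 2q_D = 0, so q_D = 42.
Then q_O = (132 - 2·42)/4 = 12.

12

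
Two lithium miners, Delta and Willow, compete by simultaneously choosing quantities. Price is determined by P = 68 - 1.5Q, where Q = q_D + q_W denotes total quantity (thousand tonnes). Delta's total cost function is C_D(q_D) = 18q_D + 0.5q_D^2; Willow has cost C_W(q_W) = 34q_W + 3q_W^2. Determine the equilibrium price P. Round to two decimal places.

Delta's profit: π_D = (68 - 1.5Q)q_D - (18q_D + (1/2)q_D²). Setting ∂π_D/∂q_D = 0: 50 - 4q_D - (3/2)(q_W) = 0.
Willow's profit: π_W = (68 - 1.5Q)q_W - (34q_W + 3q_W²). Setting ∂π_W/∂q_W = 0: 34 - 9q_W - (3/2)(q_D) = 0.
Rearranging gives the reaction functions q_D = (50 - (3/2)q_W)/4 and q_W = (34 - (3/2)q_D)/9.
Substituting one into the other gives q_D = 532/45 and q_W = 244/135.
Total output Q = 368/27, so price P = 68 - (3/2)·(368/27) = 428/9.

47.56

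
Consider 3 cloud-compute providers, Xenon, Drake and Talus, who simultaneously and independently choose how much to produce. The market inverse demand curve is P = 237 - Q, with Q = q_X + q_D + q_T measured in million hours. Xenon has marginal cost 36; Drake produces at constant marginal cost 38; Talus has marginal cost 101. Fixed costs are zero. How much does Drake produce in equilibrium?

Xenon's profit: π_X = (237 - Q)q_X - (36q_X). Setting ∂π_X/∂q_X = 0: 201 - 2q_X - (q_D + q_T) = 0.
Drake's profit: π_D = (237 - Q)q_D - (38q_D). Setting ∂π_D/∂q_D = 0: 199 - 2q_D - (q_X + q_T) = 0.
Talus's first-order condition: 136 - 2q_T - (q_X + q_D) = 0.
Summing all 3 equations gives 536 − 4Q = 0, hence Q = 134.
Back-substituting: q_X = (201 − 134) = 67, q_D = (199 − 134) = 65, q_T = (136 − 134) = 2.

65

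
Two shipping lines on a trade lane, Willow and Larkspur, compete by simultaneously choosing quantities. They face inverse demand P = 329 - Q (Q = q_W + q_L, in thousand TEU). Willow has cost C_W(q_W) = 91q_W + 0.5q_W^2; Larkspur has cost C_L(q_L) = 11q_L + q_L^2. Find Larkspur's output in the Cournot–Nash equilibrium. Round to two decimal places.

Willow's profit: π_W = (329 - Q)q_W - (91q_W + (1/2)q_W²). Setting ∂π_W/∂q_W = 0: 238 - 3q_W - (q_L) = 0.
Larkspur's profit: π_L = (329 - Q)q_L - (11q_L + q_L²). Setting ∂π_L/∂q_L = 0: 318 - 4q_L - (q_W) = 0.
Rearranging gives the reaction functions q_W = (238 - q_L)/3 and q_L = (318 - q_W)/4.
Solving the pair: q_W = 634/11, q_L = 716/11.

65.09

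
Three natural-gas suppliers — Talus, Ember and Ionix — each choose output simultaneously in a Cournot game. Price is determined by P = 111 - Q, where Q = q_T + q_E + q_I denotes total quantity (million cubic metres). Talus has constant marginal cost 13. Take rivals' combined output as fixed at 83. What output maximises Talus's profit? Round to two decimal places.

With rivals' combined output fixed at 83, Talus's profit is π_T = (111 - 83 - q_T)q_T - (13q_T) = (28 - q_T)q_T - (13q_T).
∂π_T/∂q_T = 15 - 2q_T = 0, so q_T = 15/2.

7.50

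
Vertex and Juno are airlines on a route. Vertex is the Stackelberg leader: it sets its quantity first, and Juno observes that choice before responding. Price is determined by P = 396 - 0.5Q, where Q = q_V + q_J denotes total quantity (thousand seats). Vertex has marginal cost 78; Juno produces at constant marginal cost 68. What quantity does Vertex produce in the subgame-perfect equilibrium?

The follower Juno best-responds to any q_V: π_J = (396 - 0.5Q)q_J - 68q_J.
Setting the follower's marginal profit to zero, 328 - (1/2)q_V - q_J = 0, i.e. q_J = (328 - (1/2)q_V).
Vertex substitutes q_J(q_V) into its own profit: π_V = q_V(396 - (1/2)q_V - (328 - (1/2)q_V)/2) - 78q_V = (232 - (1/4)q_V)q_V - 78q_V.
Maximising: ∂π_V/∂q_V = 154 - (1/2)q_V = 0, giving q_V = 308.
Then q_J = (328 - (1/2)·308) = 174.

308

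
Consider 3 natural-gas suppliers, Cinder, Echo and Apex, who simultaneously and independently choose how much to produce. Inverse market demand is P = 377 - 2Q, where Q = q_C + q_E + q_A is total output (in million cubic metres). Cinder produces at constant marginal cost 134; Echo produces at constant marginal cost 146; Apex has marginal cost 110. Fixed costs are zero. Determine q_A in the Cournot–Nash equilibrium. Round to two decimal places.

Cinder's profit: π_C = (377 - 2Q)q_C - (134q_C). Setting ∂π_C/∂q_C = 0: 243 - 4q_C - 2(q_E + q_A) = 0.
Echo's profit: π_E = (377 - 2Q)q_E - (146q_E). Setting ∂π_E/∂q_E = 0: 231 - 4q_E - 2(q_C + q_A) = 0.
Apex's profit: π_A = (377 - 2Q)q_A - (110q_A). Setting ∂π_A/∂q_A = 0: 267 - 4q_A - 2(q_C + q_E) = 0.
Adding the 3 first-order conditions: 741 − 8Q = 0, so Q = 741/8.
Back-substituting: q_C = (243 − 741/4)/2 = 231/8, q_E = (231 − 741/4)/2 = 183/8, q_A = (267 − 741/4)/2 = 327/8.

40.88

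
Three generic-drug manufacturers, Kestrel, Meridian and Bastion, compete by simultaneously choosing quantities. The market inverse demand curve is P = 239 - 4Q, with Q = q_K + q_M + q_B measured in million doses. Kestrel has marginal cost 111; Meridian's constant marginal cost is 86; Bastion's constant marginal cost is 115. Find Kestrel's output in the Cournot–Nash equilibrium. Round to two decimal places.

Kestrel's profit: π_K = (239 - 4Q)q_K - (111q_K). Setting ∂π_K/∂q_K = 0: 128 - 8q_K - 4(q_M + q_B) = 0.
Meridian's first-order condition: 153 - 8q_M - 4(q_K + q_B) = 0.
Bastion's first-order condition: 124 - 8q_B - 4(q_K + q_M) = 0.
Summing all 3 equations gives 405 − 16Q = 0, hence Q = 405/16.
Back-substituting: q_K = (128 − 405/4)/4 = 107/16, q_M = (153 − 405/4)/4 = 207/16, q_B = (124 − 405/4)/4 = 91/16.

6.69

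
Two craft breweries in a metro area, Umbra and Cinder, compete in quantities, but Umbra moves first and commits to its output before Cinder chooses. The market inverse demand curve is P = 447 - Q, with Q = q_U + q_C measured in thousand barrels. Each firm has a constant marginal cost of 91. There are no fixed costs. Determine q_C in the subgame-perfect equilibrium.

89

Solve by backward induction. Given q_U, the follower Cinder maximises π_C = (447 - q_U - q_C)q_C - 91q_C.
∂π_C/∂q_C = 356 - q_U - 2q_C = 0 gives the reaction function q_C = (356 - q_U)/2.
Umbra substitutes q_C(q_U) into its own profit: π_U = q_U(447 - q_U - (356 - q_U)/2) - 91q_U = (269 - (1/2)q_U)q_U - 91q_U.
The leader's first-order condition 178 - q_U = 0 yields q_U = 178.
Then q_C = (356 - 178)/2 = 89.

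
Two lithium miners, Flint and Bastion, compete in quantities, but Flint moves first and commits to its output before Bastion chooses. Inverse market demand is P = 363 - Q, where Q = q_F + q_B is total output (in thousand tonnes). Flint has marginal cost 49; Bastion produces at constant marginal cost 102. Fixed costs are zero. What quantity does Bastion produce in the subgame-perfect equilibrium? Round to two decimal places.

38.75

The follower Bastion best-responds to any q_F: π_B = (363 - Q)q_B - 102q_B.
Follower FOC: 261 - q_F - 2q_B = 0, so q_B(q_F) = (261 - q_F)/2.
The leader anticipates this reaction. Substituting into P = 363 - Q gives P = 465/2 - (1/2)q_F, so π_F = (465/2 - (1/2)q_F)q_F - 49q_F.
Leader FOC: 367/2 - q_F = 0, so q_F = 367/2.
Then q_B = (261 - 367/2)/2 = 155/4.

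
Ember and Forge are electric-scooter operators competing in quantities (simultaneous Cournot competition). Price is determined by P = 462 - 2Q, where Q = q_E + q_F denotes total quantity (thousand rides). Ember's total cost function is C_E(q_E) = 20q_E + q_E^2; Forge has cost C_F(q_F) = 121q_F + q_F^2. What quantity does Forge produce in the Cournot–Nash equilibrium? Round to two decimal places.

36.31

Ember's profit: π_E = (462 - 2Q)q_E - (20q_E + q_E²). Setting ∂π_E/∂q_E = 0: 442 - 6q_E - 2(q_F) = 0.
Forge's first-order condition: 341 - 6q_F - 2(q_E) = 0.
Best responses: q_E = (442 - 2q_F)/6, q_F = (341 - 2q_E)/6.
Solving the pair: q_E = 985/16, q_F = 581/16.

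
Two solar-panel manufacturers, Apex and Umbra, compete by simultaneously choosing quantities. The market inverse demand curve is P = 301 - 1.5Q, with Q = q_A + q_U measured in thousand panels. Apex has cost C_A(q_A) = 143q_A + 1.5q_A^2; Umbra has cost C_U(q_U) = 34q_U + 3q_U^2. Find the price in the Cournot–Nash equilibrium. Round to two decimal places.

Apex's profit: π_A = (301 - 1.5Q)q_A - (143q_A + (3/2)q_A²). Setting ∂π_A/∂q_A = 0: 158 - 6q_A - (3/2)(q_U) = 0.
Umbra's profit: π_U = (301 - 1.5Q)q_U - (34q_U + 3q_U²). Setting ∂π_U/∂q_U = 0: 267 - 9q_U - (3/2)(q_A) = 0.
So q_A = (158 - (3/2)q_U)/6 and q_U = (267 - (3/2)q_A)/9.
Substituting one into the other gives q_A = 454/23 and q_U = 1820/69.
Total output Q = 46.1159, so price P = 301 - (3/2)·46.1159 = 231.8261.

231.83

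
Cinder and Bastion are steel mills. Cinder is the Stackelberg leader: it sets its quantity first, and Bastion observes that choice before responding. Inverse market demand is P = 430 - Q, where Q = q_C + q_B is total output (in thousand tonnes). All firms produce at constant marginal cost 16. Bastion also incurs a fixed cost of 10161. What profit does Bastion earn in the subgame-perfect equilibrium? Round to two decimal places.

551.25

The follower Bastion best-responds to any q_C: π_B = (430 - Q)q_B - 16q_B.
∂π_B/∂q_B = 414 - q_C - 2q_B = 0 gives the reaction function q_B = (414 - q_C)/2.
Cinder substitutes q_B(q_C) into its own profit: π_C = q_C(430 - q_C - (414 - q_C)/2) - 16q_C = (223 - (1/2)q_C)q_C - 16q_C.
Maximising: ∂π_C/∂q_C = 207 - q_C = 0, giving q_C = 207.
Then q_B = (414 - 207)/2 = 207/2.
Price P = 430 - 621/2 = 239/2.
Bastion's profit: (239/2 - 16)·(207/2) - 10161 = 551.2500.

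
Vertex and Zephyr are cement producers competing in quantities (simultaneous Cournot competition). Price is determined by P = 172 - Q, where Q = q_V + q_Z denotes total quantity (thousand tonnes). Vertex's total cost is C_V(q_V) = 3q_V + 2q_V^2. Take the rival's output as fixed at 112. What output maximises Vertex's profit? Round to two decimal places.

9.50

With the rival's output fixed at 112, Vertex's profit is π_V = (172 - 112 - q_V)q_V - (3q_V + 2q_V²) = (60 - q_V)q_V - (3q_V + 2q_V²).
∂π_V/∂q_V = 57 - 6q_V = 0, so q_V = 19/2.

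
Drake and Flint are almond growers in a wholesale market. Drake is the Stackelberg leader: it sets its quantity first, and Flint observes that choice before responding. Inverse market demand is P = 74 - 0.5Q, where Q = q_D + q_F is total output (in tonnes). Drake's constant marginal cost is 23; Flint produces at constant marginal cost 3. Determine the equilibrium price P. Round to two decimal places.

30.75

Solve by backward induction. Given q_D, the follower Flint maximises π_F = (74 - (1/2)q_D - (1/2)q_F)q_F - 3q_F.
∂π_F/∂q_F = 71 - (1/2)q_D - q_F = 0 gives the reaction function q_F = (71 - (1/2)q_D).
Drake substitutes q_F(q_D) into its own profit: π_D = q_D(74 - (1/2)q_D - (71 - (1/2)q_D)/2) - 23q_D = (77/2 - (1/4)q_D)q_D - 23q_D.
Leader FOC: 31/2 - (1/2)q_D = 0, so q_D = 31.
Then q_F = (71 - (1/2)·31) = 111/2.
Total output Q = 173/2, so price P = 74 - (1/2)·(173/2) = 123/4.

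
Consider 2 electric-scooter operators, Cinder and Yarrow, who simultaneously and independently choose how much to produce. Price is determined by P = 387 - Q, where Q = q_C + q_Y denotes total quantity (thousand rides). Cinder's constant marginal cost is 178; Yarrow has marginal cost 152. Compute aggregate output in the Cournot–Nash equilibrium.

Cinder's profit: π_C = (387 - Q)q_C - (178q_C). Setting ∂π_C/∂q_C = 0: 209 - 2q_C - (q_Y) = 0.
Yarrow's profit: π_Y = (387 - Q)q_Y - (152q_Y). Setting ∂π_Y/∂q_Y = 0: 235 - 2q_Y - (q_C) = 0.
Rearranging gives the reaction functions q_C = (209 - q_Y)/2 and q_Y = (235 - q_C)/2.
Solving the pair: q_C = 61, q_Y = 87.
Total output Q = 61 + 87 = 148.

148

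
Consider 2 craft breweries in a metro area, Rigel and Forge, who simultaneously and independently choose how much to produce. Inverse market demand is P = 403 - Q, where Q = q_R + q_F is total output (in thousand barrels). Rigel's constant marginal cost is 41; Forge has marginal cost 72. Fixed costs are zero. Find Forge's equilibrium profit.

Rigel's profit: π_R = (403 - Q)q_R - (41q_R). Setting ∂π_R/∂q_R = 0: 362 - 2q_R - (q_F) = 0.
Forge's first-order condition: 331 - 2q_F - (q_R) = 0.
Rearranging gives the reaction functions q_R = (362 - q_F)/2 and q_F = (331 - q_R)/2.
Solving the pair: q_R = 131, q_F = 100.
Price P = 403 - 231 = 172.
Forge's profit: (172 - 72)·100 = 10000.

10000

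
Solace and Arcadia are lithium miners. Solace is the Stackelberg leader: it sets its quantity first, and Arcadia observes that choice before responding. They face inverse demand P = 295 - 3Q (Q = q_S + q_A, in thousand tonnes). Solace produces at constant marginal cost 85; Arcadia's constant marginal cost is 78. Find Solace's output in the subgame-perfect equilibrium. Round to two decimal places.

33.83

Solve by backward induction. Given q_S, the follower Arcadia maximises π_A = (295 - 3q_S - 3q_A)q_A - 78q_A.
∂π_A/∂q_A = 217 - 3q_S - 6q_A = 0 gives the reaction function q_A = (217 - 3q_S)/6.
The leader anticipates this reaction. Substituting into P = 295 - 3Q gives P = 373/2 - (3/2)q_S, so π_S = (373/2 - (3/2)q_S)q_S - 85q_S.
Maximising: ∂π_S/∂q_S = 203/2 - 3q_S = 0, giving q_S = 203/6.
Then q_A = (217 - 3·(203/6))/6 = 77/4.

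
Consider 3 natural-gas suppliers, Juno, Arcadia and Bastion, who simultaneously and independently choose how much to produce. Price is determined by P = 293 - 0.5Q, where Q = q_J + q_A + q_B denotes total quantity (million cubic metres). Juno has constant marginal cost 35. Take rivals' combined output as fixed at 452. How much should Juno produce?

32

With rivals' combined output fixed at 452, Juno's profit is π_J = (293 - (1/2)·452 - (1/2)q_J)q_J - (35q_J) = (67 - (1/2)q_J)q_J - (35q_J).
∂π_J/∂q_J = 32 - q_J = 0, so q_J = 32.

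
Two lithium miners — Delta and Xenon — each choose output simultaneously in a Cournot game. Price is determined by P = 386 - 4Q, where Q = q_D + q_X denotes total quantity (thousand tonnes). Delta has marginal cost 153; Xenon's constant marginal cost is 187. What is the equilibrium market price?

242

Delta's profit: π_D = (386 - 4Q)q_D - (153q_D). Setting ∂π_D/∂q_D = 0: 233 - 8q_D - 4(q_X) = 0.
Xenon's first-order condition: 199 - 8q_X - 4(q_D) = 0.
Best responses: q_D = (233 - 4q_X)/8, q_X = (199 - 4q_D)/8.
Substituting one into the other gives q_D = 89/4 and q_X = 55/4.
Total output Q = 36, so price P = 386 - 4·36 = 242.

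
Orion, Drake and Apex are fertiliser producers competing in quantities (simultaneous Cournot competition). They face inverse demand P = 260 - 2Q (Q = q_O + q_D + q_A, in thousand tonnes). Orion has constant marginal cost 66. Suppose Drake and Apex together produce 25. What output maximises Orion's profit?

36

With rivals' combined output fixed at 25, Orion's profit is π_O = (260 - 2·25 - 2q_O)q_O - (66q_O) = (210 - 2q_O)q_O - (66q_O).
∂π_O/∂q_O = 144 - 4q_O = 0, so q_O = 36.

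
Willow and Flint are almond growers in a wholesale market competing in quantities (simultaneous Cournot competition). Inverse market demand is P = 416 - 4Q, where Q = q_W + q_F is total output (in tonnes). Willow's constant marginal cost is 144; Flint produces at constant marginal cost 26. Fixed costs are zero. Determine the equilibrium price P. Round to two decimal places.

Willow's profit: π_W = (416 - 4Q)q_W - (144q_W). Setting ∂π_W/∂q_W = 0: 272 - 8q_W - 4(q_F) = 0.
Flint's profit: π_F = (416 - 4Q)q_F - (26q_F). Setting ∂π_F/∂q_F = 0: 390 - 8q_F - 4(q_W) = 0.
Rearranging gives the reaction functions q_W = (272 - 4q_F)/8 and q_F = (390 - 4q_W)/8.
Solving the pair: q_W = 77/6, q_F = 127/3.
Total output Q = 331/6, so price P = 416 - 4·(331/6) = 586/3.

195.33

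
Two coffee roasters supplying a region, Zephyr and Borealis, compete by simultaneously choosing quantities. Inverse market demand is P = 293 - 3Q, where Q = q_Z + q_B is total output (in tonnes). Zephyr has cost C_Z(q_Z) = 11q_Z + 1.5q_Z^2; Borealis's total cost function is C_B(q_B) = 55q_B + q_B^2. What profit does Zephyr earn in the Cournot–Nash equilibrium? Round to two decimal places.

Zephyr's profit: π_Z = (293 - 3Q)q_Z - (11q_Z + (3/2)q_Z²). Setting ∂π_Z/∂q_Z = 0: 282 - 9q_Z - 3(q_B) = 0.
Borealis's first-order condition: 238 - 8q_B - 3(q_Z) = 0.
Best responses: q_Z = (282 - 3q_B)/9, q_B = (238 - 3q_Z)/8.
Solving the pair: q_Z = 514/21, q_B = 144/7.
Price P = 293 - 3·(946/21) = 1105/7.
Zephyr's profit: (1105/7)·(514/21) - 11·(514/21) - (3/2)(514/21)² = 2695.8776.

2695.88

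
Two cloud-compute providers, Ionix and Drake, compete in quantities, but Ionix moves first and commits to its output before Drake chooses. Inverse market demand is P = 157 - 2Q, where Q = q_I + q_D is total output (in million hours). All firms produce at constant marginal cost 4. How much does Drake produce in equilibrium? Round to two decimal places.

The follower Drake best-responds to any q_I: π_D = (157 - 2Q)q_D - 4q_D.
Setting the follower's marginal profit to zero, 153 - 2q_I - 4q_D = 0, i.e. q_D = (153 - 2q_I)/4.
Ionix substitutes q_D(q_I) into its own profit: π_I = q_I(157 - 2q_I - (153 - 2q_I)/2) - 4q_I = (161/2 - q_I)q_I - 4q_I.
Maximising: ∂π_I/∂q_I = 153/2 - 2q_I = 0, giving q_I = 153/4.
Then q_D = (153 - 2·(153/4))/4 = 153/8.

19.13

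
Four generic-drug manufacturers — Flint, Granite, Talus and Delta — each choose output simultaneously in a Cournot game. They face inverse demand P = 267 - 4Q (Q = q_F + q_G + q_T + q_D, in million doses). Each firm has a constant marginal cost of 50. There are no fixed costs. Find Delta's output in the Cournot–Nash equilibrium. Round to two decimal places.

A representative firm's profit is π_i = q_i(267 - 4Q) - 50q_i.
First-order condition (treating rivals' output as given): 217 - 8q_i - 4·Σ_{j≠i} q_j = 0.
With identical firms every q_j equals q_i, so Σ_{j≠i} q_j = 3q_i and 217 = 20q_i, giving q_i = 217/20.

10.85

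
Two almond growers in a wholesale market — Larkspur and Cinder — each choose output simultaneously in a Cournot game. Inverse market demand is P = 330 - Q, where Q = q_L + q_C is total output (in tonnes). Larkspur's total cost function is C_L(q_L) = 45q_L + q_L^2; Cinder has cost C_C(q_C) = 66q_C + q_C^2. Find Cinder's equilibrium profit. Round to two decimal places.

5283.92

Larkspur's profit: π_L = (330 - Q)q_L - (45q_L + q_L²). Setting ∂π_L/∂q_L = 0: 285 - 4q_L - (q_C) = 0.
Cinder's first-order condition: 264 - 4q_C - (q_L) = 0.
Best responses: q_L = (285 - q_C)/4, q_C = (264 - q_L)/4.
Substituting one into the other gives q_L = 292/5 and q_C = 257/5.
Price P = 330 - 549/5 = 1101/5.
Cinder's profit: (1101/5)·(257/5) - 66·(257/5) - (257/5)² = 5283.9200.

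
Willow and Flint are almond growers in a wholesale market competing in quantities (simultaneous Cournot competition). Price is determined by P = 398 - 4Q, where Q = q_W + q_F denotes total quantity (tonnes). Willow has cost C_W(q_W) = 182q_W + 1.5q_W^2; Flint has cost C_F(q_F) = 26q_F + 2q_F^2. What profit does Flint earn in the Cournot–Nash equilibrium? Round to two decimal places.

4646.25

Willow's profit: π_W = (398 - 4Q)q_W - (182q_W + (3/2)q_W²). Setting ∂π_W/∂q_W = 0: 216 - 11q_W - 4(q_F) = 0.
Flint's first-order condition: 372 - 12q_F - 4(q_W) = 0.
So q_W = (216 - 4q_F)/11 and q_F = (372 - 4q_W)/12.
Substituting one into the other gives q_W = 276/29 and q_F = 807/29.
Price P = 398 - 4·(1083/29) = 248.6207.
Flint's profit: 248.6207·(807/29) - 26·(807/29) - 2(807/29)² = 4646.2473.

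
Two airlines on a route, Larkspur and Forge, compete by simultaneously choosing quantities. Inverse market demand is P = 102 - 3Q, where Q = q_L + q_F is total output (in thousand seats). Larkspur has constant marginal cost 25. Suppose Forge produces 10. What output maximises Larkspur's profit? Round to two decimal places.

With the rival's output fixed at 10, Larkspur's profit is π_L = (102 - 3·10 - 3q_L)q_L - (25q_L) = (72 - 3q_L)q_L - (25q_L).
∂π_L/∂q_L = 47 - 6q_L = 0, so q_L = 47/6.

7.83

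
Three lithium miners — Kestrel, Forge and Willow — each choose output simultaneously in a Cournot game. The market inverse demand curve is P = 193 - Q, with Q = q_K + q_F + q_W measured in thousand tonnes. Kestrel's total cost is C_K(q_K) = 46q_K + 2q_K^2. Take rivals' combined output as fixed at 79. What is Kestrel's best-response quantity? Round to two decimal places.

With rivals' combined output fixed at 79, Kestrel's profit is π_K = (193 - 79 - q_K)q_K - (46q_K + 2q_K²) = (114 - q_K)q_K - (46q_K + 2q_K²).
∂π_K/∂q_K = 68 - 6q_K = 0, so q_K = 34/3.

11.33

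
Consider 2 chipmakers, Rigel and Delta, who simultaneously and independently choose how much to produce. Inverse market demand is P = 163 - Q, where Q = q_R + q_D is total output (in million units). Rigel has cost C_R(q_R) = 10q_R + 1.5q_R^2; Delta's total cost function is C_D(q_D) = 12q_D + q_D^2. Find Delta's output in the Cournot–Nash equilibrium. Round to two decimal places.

31.68

Rigel's profit: π_R = (163 - Q)q_R - (10q_R + (3/2)q_R²). Setting ∂π_R/∂q_R = 0: 153 - 5q_R - (q_D) = 0.
Delta's first-order condition: 151 - 4q_D - (q_R) = 0.
So q_R = (153 - q_D)/5 and q_D = (151 - q_R)/4.
Solving the pair: q_R = 461/19, q_D = 602/19.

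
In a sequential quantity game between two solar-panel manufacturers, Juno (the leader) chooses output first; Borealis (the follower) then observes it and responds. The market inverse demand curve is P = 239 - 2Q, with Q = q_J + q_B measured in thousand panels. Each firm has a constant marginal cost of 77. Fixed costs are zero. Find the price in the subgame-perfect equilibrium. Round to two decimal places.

The follower Borealis best-responds to any q_J: π_B = (239 - 2Q)q_B - 77q_B.
Setting the follower's marginal profit to zero, 162 - 2q_J - 4q_B = 0, i.e. q_B = (162 - 2q_J)/4.
Juno substitutes q_B(q_J) into its own profit: π_J = q_J(239 - 2q_J - (162 - 2q_J)/2) - 77q_J = (158 - q_J)q_J - 77q_J.
Leader FOC: 81 - 2q_J = 0, so q_J = 81/2.
Then q_B = (162 - 2·(81/2))/4 = 81/4.
Total output Q = 243/4, so price P = 239 - 2·(243/4) = 235/2.

117.50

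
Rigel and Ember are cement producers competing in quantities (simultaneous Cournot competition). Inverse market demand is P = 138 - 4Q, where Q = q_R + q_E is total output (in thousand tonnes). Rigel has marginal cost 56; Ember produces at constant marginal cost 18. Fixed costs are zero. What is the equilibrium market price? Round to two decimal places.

70.67

Rigel's profit: π_R = (138 - 4Q)q_R - (56q_R). Setting ∂π_R/∂q_R = 0: 82 - 8q_R - 4(q_E) = 0.
Ember's profit: π_E = (138 - 4Q)q_E - (18q_E). Setting ∂π_E/∂q_E = 0: 120 - 8q_E - 4(q_R) = 0.
So q_R = (82 - 4q_E)/8 and q_E = (120 - 4q_R)/8.
Substituting one into the other gives q_R = 11/3 and q_E = 79/6.
Total output Q = 101/6, so price P = 138 - 4·(101/6) = 212/3.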